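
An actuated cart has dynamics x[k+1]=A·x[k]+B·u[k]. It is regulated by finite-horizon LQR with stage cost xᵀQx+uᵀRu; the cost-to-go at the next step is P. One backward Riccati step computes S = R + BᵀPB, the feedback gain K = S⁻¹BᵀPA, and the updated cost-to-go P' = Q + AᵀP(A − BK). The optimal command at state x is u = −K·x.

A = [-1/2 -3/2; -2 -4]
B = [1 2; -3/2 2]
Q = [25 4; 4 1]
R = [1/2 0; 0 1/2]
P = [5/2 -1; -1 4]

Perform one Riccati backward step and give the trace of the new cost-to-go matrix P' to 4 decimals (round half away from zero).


BᵀP = [4.0000 -7.0000; 3.0000 6.0000]
S = R + BᵀPB = [1/2 0; 0 1/2] + [14.5000 -6.0000; -6.0000 18.0000] = [15.0000 -6.0000; -6.0000 18.5000]
BᵀPA = [12.0000 22.0000; -13.5000 -28.5000]
K = S⁻¹·BᵀPA = [0.5839 0.9772; -0.5404 -1.2236]
A−BK = [-0.0031 -0.0300; -0.0435 -0.0870]
AᵀP(A−BK) = [0.3238 0.6297; 0.6297 1.2534]
P' = Q + AᵀP(A−BK) = [25.3238 4.6297; 4.6297 2.2534]
tr(P') = 27.5771

27.5771


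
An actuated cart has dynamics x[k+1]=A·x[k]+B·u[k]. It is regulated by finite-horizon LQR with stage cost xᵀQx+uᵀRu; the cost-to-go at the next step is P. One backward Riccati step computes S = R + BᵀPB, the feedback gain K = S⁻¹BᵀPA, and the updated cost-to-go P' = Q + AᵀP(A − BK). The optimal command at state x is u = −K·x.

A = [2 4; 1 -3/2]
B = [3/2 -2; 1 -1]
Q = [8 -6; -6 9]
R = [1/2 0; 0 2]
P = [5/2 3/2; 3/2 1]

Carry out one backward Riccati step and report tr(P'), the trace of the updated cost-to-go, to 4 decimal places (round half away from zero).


BᵀP = [5.2500 3.2500; -6.5000 -4.0000]
S = R + BᵀPB = [1/2 0; 0 2] + [11.1250 -13.7500; -13.7500 17.0000] = [11.6250 -13.7500; -13.7500 19.0000]
BᵀPA = [13.7500 16.1250; -17.0000 -20.0000]
K = S⁻¹·BᵀPA = [0.8644 0.9862; -0.2692 -0.3389]
A−BK = [0.1650 1.8428; -0.1336 -2.8251]
AᵀP(A−BK) = [0.5383 0.6778; 0.6778 1.5688]
P' = Q + AᵀP(A−BK) = [8.5383 -5.3222; -5.3222 10.5688]
tr(P') = 19.1071

19.1071


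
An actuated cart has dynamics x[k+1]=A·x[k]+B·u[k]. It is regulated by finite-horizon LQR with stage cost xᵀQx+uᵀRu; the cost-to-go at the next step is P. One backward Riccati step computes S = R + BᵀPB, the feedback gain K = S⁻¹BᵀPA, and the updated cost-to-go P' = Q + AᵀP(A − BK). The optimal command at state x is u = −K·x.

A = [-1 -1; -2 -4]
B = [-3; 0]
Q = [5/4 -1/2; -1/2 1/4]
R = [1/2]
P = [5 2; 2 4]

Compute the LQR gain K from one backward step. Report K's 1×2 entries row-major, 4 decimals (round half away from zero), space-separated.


BᵀP = [-15.0000 -6.0000]
S = R + BᵀPB = [1/2] + [45.0000] = [45.5000]
BᵀPA = [27.0000 39.0000]
K = S⁻¹·BᵀPA = [0.5934 0.8571]
A−BK = [0.7802 1.5714; -2.0000 -4.0000]
AᵀP(A−BK) = [12.9780 25.8571; 25.8571 51.5714]
P' = Q + AᵀP(A−BK) = [14.2280 25.3571; 25.3571 51.8214]
tr(P') = 66.0495

0.5934 0.8571


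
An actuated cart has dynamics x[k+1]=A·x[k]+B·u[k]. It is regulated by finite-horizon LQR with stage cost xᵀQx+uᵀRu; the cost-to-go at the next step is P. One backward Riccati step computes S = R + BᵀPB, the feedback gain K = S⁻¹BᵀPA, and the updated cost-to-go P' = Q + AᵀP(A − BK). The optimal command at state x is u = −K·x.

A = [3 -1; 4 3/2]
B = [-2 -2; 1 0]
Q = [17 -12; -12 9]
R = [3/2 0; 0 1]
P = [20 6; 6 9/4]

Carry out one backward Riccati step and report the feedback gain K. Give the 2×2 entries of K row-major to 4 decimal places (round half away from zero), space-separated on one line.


BᵀP = [-34.0000 -9.7500; -40.0000 -12.0000]
S = R + BᵀPB = [3/2 0; 0 1] + [58.2500 68.0000; 68.0000 80.0000] = [59.7500 68.0000; 68.0000 81.0000]
BᵀPA = [-141.0000 19.3750; -168.0000 22.0000]
K = S⁻¹·BᵀPA = [0.0139 0.3401; -2.0857 -0.0139]
A−BK = [-1.1437 -0.3476; 3.9861 1.1599]
AᵀP(A−BK) = [11.5550 2.1170; 2.1170 0.7791]
P' = Q + AᵀP(A−BK) = [28.5550 -9.8830; -9.8830 9.7791]
tr(P') = 38.3342

0.0139 0.3401 -2.0857 -0.0139


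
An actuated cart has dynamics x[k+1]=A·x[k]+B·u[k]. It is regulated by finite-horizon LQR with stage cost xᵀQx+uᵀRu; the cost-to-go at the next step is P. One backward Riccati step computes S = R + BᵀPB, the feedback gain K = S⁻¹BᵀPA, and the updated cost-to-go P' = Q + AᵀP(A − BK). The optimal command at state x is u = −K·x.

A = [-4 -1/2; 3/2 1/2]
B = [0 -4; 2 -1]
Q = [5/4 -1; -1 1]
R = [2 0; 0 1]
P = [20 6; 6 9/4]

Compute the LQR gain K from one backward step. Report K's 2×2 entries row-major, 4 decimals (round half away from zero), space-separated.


BᵀP = [12.0000 4.5000; -86.0000 -26.2500]
S = R + BᵀPB = [2 0; 0 1] + [9.0000 -52.5000; -52.5000 370.2500] = [11.0000 -52.5000; -52.5000 371.2500]
BᵀPA = [-41.2500 -3.7500; 304.6250 29.8750]
K = S⁻¹·BᵀPA = [0.5113 0.1328; 0.8928 0.0992]
A−BK = [-0.4286 -0.1030; 1.3702 0.3337]
AᵀP(A−BK) = [2.1711 0.4312; 0.4312 0.0954]
P' = Q + AᵀP(A−BK) = [3.4211 -0.5688; -0.5688 1.0954]
tr(P') = 4.5165

0.5113 0.1328 0.8928 0.0992


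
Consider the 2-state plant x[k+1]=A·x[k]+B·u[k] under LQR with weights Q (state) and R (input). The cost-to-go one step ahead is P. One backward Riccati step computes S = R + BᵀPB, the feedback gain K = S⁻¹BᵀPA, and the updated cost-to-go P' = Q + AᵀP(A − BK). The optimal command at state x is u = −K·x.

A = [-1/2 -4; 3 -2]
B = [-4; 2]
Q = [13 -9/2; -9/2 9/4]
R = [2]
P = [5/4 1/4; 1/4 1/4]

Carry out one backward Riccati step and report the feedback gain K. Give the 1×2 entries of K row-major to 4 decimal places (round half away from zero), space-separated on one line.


BᵀP = [-4.5000 -0.5000]
S = R + BᵀPB = [2] + [17.0000] = [19.0000]
BᵀPA = [0.7500 19.0000]
K = S⁻¹·BᵀPA = [0.0395 1.0000]
A−BK = [-0.3421 0.0000; 2.9211 -4.0000]
AᵀP(A−BK) = [1.7829 -2.5000; -2.5000 6.0000]
P' = Q + AᵀP(A−BK) = [14.7829 -7.0000; -7.0000 8.2500]
tr(P') = 23.0329

0.0395 1.0000


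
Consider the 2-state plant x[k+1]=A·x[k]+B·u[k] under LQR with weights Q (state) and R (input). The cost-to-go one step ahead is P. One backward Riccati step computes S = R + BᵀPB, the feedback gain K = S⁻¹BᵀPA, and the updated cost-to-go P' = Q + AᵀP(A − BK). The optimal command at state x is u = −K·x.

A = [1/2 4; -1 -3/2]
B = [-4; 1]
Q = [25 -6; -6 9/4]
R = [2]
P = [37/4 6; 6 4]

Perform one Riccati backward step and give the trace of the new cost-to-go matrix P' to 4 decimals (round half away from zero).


29.0130

BᵀP = [-31.0000 -20.0000]
S = R + BᵀPB = [2] + [104.0000] = [106.0000]
BᵀPA = [4.5000 -94.0000]
K = S⁻¹·BᵀPA = [0.0425 -0.8868]
A−BK = [0.6698 0.4528; -1.0425 -0.6132]
AᵀP(A−BK) = [0.1215 -0.0094; -0.0094 1.6415]
P' = Q + AᵀP(A−BK) = [25.1215 -6.0094; -6.0094 3.8915]
tr(P') = 29.0130


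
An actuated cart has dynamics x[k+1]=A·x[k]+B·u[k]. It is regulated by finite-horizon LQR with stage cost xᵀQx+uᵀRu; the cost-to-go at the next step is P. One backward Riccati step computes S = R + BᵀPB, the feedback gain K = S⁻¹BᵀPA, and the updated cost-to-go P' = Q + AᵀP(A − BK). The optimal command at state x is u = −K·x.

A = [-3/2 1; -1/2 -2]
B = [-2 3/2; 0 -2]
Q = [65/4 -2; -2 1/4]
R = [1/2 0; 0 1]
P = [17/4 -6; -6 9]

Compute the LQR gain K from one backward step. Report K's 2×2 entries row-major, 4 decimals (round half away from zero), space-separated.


0.4296 -0.2493 0.0209 0.7657

BᵀP = [-8.5000 12.0000; 18.3750 -27.0000]
S = R + BᵀPB = [1/2 0; 0 1] + [17.0000 -36.7500; -36.7500 81.5625] = [17.5000 -36.7500; -36.7500 82.5625]
BᵀPA = [6.7500 -32.5000; -14.0625 72.3750]
K = S⁻¹·BᵀPA = [0.4296 -0.2493; 0.0209 0.7657]
A−BK = [-0.6722 -0.6470; -0.4582 -0.4687]
AᵀP(A−BK) = [0.2066 0.0746; 0.0746 0.7345]
P' = Q + AᵀP(A−BK) = [16.4566 -1.9254; -1.9254 0.9845]
tr(P') = 17.4411


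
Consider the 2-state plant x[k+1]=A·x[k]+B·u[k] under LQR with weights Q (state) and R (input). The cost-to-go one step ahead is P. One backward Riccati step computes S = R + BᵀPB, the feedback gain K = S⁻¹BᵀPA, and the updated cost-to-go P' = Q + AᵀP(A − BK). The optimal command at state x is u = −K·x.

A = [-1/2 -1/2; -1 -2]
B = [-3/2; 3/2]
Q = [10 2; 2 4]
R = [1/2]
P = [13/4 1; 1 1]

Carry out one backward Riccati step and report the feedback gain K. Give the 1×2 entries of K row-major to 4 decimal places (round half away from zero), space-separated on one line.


0.3034 0.3034

BᵀP = [-3.3750 0.0000]
S = R + BᵀPB = [1/2] + [5.0625] = [5.5625]
BᵀPA = [1.6875 1.6875]
K = S⁻¹·BᵀPA = [0.3034 0.3034]
A−BK = [-0.0449 -0.0449; -1.4551 -2.4551]
AᵀP(A−BK) = [2.3006 3.8006; 3.8006 6.3006]
P' = Q + AᵀP(A−BK) = [12.3006 5.8006; 5.8006 10.3006]
tr(P') = 22.6011


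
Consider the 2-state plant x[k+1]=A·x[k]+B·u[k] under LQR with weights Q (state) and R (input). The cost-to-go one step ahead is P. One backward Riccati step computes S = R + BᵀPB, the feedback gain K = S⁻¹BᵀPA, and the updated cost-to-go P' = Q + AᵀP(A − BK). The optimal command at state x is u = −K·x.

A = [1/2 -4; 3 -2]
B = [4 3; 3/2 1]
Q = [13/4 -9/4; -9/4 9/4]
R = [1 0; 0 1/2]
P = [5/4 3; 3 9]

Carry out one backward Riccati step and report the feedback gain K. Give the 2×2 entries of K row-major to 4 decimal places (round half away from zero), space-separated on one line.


0.6481 -0.6037 0.5775 -0.7845

BᵀP = [9.5000 25.5000; 6.7500 18.0000]
S = R + BᵀPB = [1 0; 0 1/2] + [76.2500 54.0000; 54.0000 38.2500] = [77.2500 54.0000; 54.0000 38.7500]
BᵀPA = [81.2500 -89.0000; 57.3750 -63.0000]
K = S⁻¹·BᵀPA = [0.6481 -0.6037; 0.5775 -0.7845]
A−BK = [-3.8249 0.7684; 1.4504 -0.3099]
AᵀP(A−BK) = [4.5211 -1.4374; -1.4374 0.8458]
P' = Q + AᵀP(A−BK) = [7.7711 -3.6874; -3.6874 3.0958]
tr(P') = 10.8669


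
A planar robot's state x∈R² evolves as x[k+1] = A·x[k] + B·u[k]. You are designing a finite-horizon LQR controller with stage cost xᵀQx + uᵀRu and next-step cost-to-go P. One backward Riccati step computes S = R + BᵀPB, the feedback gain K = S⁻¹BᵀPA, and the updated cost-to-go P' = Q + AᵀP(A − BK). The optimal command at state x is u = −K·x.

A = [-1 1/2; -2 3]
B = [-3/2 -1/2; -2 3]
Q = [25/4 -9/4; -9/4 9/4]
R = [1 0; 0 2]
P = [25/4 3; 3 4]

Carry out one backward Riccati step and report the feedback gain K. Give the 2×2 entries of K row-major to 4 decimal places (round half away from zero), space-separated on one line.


0.7086 -0.5803 -0.1881 0.5607

BᵀP = [-15.3750 -12.5000; 5.8750 10.5000]
S = R + BᵀPB = [1 0; 0 2] + [48.0625 -29.8125; -29.8125 28.5625] = [49.0625 -29.8125; -29.8125 30.5625]
BᵀPA = [40.3750 -45.1875; -26.8750 34.4375]
K = S⁻¹·BᵀPA = [0.7086 -0.5803; -0.1881 0.5607]
A−BK = [-0.0311 -0.0901; -0.0184 0.1572]
AᵀP(A−BK) = [0.5838 -0.6259; -0.6259 1.0302]
P' = Q + AᵀP(A−BK) = [6.8338 -2.8759; -2.8759 3.2802]
tr(P') = 10.1140


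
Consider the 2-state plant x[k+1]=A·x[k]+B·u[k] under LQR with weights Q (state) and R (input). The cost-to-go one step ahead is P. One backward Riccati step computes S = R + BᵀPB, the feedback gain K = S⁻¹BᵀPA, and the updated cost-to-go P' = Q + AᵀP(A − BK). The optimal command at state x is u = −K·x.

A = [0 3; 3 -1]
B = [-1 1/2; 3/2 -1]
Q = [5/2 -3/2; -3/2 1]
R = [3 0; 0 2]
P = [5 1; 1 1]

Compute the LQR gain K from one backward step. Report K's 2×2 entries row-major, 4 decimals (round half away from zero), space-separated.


0.0811 -1.3243 -0.4054 0.6216

BᵀP = [-3.5000 0.5000; 1.5000 -0.5000]
S = R + BᵀPB = [3 0; 0 2] + [4.2500 -2.2500; -2.2500 1.2500] = [7.2500 -2.2500; -2.2500 3.2500]
BᵀPA = [1.5000 -11.0000; -1.5000 5.0000]
K = S⁻¹·BᵀPA = [0.0811 -1.3243; -0.4054 0.6216]
A−BK = [0.2838 1.3649; 2.4730 1.6081]
AᵀP(A−BK) = [8.2703 8.9189; 8.9189 22.3243]
P' = Q + AᵀP(A−BK) = [10.7703 7.4189; 7.4189 23.3243]
tr(P') = 34.0946


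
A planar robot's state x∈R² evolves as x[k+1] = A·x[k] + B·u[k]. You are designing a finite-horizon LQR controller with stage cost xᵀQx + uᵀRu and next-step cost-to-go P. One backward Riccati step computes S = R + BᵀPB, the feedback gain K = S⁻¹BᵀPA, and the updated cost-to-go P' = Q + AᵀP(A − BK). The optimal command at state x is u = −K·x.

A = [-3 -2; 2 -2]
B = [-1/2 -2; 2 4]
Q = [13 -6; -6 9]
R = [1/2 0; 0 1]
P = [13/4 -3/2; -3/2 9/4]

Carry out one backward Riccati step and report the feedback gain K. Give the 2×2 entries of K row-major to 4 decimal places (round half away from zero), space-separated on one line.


-0.8082 -1.7520 1.1615 0.7297

BᵀP = [-4.6250 5.2500; -12.5000 12.0000]
S = R + BᵀPB = [1/2 0; 0 1] + [12.8125 30.2500; 30.2500 73.0000] = [13.3125 30.2500; 30.2500 74.0000]
BᵀPA = [24.3750 -1.2500; 61.5000 1.0000]
K = S⁻¹·BᵀPA = [-0.8082 -1.7520; 1.1615 0.7297]
A−BK = [-1.0812 -1.4166; -1.0294 -1.4148]
AᵀP(A−BK) = [4.5201 5.3283; 5.3283 7.0803]
P' = Q + AᵀP(A−BK) = [17.5201 -0.6717; -0.6717 16.0803]
tr(P') = 33.6004


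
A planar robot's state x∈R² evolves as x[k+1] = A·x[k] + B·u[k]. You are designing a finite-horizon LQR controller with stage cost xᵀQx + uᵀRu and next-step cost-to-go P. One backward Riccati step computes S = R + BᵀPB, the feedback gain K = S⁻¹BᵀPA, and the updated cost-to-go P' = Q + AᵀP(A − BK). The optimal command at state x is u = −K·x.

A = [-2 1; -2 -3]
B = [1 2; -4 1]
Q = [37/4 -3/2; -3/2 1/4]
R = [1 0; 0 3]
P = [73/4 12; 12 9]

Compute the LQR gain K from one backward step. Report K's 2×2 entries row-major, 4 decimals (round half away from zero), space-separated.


BᵀP = [-29.7500 -24.0000; 48.5000 33.0000]
S = R + BᵀPB = [1 0; 0 3] + [66.2500 -83.5000; -83.5000 130.0000] = [67.2500 -83.5000; -83.5000 133.0000]
BᵀPA = [107.5000 42.2500; -163.0000 -50.5000]
K = S⁻¹·BᵀPA = [0.3484 0.7112; -1.0068 0.0668]
A−BK = [-0.3347 0.1552; 0.4004 -0.2220]
AᵀP(A−BK) = [3.4336 -0.0647; -0.0647 0.5754]
P' = Q + AᵀP(A−BK) = [12.6836 -1.5647; -1.5647 0.8254]
tr(P') = 13.5090

0.3484 0.7112 -1.0068 0.0668


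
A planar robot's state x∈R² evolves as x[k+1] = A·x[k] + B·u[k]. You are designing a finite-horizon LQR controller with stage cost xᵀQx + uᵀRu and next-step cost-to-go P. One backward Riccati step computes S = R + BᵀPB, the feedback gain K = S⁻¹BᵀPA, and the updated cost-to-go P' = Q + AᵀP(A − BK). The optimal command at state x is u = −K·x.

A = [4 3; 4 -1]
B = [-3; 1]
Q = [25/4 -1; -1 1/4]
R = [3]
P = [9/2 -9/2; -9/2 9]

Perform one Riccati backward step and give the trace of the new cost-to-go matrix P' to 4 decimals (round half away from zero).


BᵀP = [-18.0000 22.5000]
S = R + BᵀPB = [3] + [76.5000] = [79.5000]
BᵀPA = [18.0000 -76.5000]
K = S⁻¹·BᵀPA = [0.2264 -0.9623]
A−BK = [4.6792 0.1132; 3.7736 -0.0377]
AᵀP(A−BK) = [67.9245 -0.6792; -0.6792 2.8868]
P' = Q + AᵀP(A−BK) = [74.1745 -1.6792; -1.6792 3.1368]
tr(P') = 77.3113

77.3113


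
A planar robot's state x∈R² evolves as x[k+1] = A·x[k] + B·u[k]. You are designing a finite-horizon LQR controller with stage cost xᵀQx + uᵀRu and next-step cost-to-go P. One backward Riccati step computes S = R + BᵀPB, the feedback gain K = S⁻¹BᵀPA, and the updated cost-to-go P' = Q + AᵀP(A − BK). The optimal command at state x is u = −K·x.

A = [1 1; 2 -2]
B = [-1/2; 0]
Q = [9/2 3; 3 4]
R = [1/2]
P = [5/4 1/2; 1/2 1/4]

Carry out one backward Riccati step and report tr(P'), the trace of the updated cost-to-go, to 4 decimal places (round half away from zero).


11.4231

BᵀP = [-0.6250 -0.2500]
S = R + BᵀPB = [1/2] + [0.3125] = [0.8125]
BᵀPA = [-1.1250 -0.1250]
K = S⁻¹·BᵀPA = [-1.3846 -0.1538]
A−BK = [0.3077 0.9231; 2.0000 -2.0000]
AᵀP(A−BK) = [2.6923 0.0769; 0.0769 0.2308]
P' = Q + AᵀP(A−BK) = [7.1923 3.0769; 3.0769 4.2308]
tr(P') = 11.4231


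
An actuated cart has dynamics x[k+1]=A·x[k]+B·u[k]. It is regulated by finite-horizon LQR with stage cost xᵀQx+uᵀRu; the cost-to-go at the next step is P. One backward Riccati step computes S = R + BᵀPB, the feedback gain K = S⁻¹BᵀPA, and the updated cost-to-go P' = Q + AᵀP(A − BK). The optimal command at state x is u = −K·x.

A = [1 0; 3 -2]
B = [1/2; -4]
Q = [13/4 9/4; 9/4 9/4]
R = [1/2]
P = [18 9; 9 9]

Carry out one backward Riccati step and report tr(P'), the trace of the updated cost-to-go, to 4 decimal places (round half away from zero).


28.7367

BᵀP = [-27.0000 -31.5000]
S = R + BᵀPB = [1/2] + [112.5000] = [113.0000]
BᵀPA = [-121.5000 63.0000]
K = S⁻¹·BᵀPA = [-1.0752 0.5575]
A−BK = [1.5376 -0.2788; -1.3009 0.2301]
AᵀP(A−BK) = [22.3606 -4.2611; -4.2611 0.8761]
P' = Q + AᵀP(A−BK) = [25.6106 -2.0111; -2.0111 3.1261]
tr(P') = 28.7367


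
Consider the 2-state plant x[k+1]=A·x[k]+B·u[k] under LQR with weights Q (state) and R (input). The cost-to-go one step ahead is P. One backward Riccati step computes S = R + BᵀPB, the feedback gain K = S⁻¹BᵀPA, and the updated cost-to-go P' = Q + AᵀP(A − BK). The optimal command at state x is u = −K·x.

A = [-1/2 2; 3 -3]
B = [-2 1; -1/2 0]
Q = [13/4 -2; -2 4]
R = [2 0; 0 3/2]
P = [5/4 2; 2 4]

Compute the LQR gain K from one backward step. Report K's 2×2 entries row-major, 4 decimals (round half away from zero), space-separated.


-1.2470 0.8675 0.3675 -0.1687

BᵀP = [-3.5000 -6.0000; 1.2500 2.0000]
S = R + BᵀPB = [2 0; 0 3/2] + [10.0000 -3.5000; -3.5000 1.2500] = [12.0000 -3.5000; -3.5000 2.7500]
BᵀPA = [-16.2500 11.0000; 5.3750 -3.5000]
K = S⁻¹·BᵀPA = [-1.2470 0.8675; 0.3675 -0.1687]
A−BK = [-3.3614 3.9036; 2.3765 -2.5663]
AᵀP(A−BK) = [8.0738 -7.2470; -7.2470 6.8675]
P' = Q + AᵀP(A−BK) = [11.3238 -9.2470; -9.2470 10.8675]
tr(P') = 22.1913


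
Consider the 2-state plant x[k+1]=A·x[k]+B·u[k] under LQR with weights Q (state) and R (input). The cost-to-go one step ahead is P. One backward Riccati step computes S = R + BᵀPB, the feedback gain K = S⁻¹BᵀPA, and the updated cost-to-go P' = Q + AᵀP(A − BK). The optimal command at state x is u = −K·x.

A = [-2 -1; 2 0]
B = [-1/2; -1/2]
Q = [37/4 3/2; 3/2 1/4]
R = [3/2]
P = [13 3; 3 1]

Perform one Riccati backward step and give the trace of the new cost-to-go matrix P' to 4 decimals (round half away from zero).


BᵀP = [-8.0000 -2.0000]
S = R + BᵀPB = [3/2] + [5.0000] = [6.5000]
BᵀPA = [12.0000 8.0000]
K = S⁻¹·BᵀPA = [1.8462 1.2308]
A−BK = [-1.0769 -0.3846; 2.9231 0.6154]
AᵀP(A−BK) = [9.8462 5.2308; 5.2308 3.1538]
P' = Q + AᵀP(A−BK) = [19.0962 6.7308; 6.7308 3.4038]
tr(P') = 22.5000

22.5000


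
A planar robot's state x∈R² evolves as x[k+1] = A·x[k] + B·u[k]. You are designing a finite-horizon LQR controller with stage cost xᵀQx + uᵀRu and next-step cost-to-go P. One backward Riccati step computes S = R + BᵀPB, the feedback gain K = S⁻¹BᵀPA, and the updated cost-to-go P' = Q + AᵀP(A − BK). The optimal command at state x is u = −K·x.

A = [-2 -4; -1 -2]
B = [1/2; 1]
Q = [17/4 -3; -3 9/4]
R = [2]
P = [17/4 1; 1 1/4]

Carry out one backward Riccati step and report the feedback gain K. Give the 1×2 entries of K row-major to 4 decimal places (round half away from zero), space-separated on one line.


-1.6232 -3.2464

BᵀP = [3.1250 0.7500]
S = R + BᵀPB = [2] + [2.3125] = [4.3125]
BᵀPA = [-7.0000 -14.0000]
K = S⁻¹·BᵀPA = [-1.6232 -3.2464]
A−BK = [-1.1884 -2.3768; 0.6232 1.2464]
AᵀP(A−BK) = [9.8877 19.7754; 19.7754 39.5507]
P' = Q + AᵀP(A−BK) = [14.1377 16.7754; 16.7754 41.8007]
tr(P') = 55.9384


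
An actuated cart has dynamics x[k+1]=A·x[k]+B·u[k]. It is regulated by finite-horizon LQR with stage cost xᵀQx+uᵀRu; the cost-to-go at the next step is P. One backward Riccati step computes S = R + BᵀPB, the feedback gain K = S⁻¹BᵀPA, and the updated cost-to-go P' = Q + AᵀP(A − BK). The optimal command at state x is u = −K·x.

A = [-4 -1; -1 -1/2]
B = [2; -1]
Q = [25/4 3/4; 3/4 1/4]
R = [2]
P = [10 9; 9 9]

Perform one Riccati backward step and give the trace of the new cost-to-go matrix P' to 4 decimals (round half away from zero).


BᵀP = [11.0000 9.0000]
S = R + BᵀPB = [2] + [13.0000] = [15.0000]
BᵀPA = [-53.0000 -15.5000]
K = S⁻¹·BᵀPA = [-3.5333 -1.0333]
A−BK = [3.0667 1.0667; -4.5333 -1.5333]
AᵀP(A−BK) = [53.7333 16.7333; 16.7333 5.2333]
P' = Q + AᵀP(A−BK) = [59.9833 17.4833; 17.4833 5.4833]
tr(P') = 65.4667

65.4667


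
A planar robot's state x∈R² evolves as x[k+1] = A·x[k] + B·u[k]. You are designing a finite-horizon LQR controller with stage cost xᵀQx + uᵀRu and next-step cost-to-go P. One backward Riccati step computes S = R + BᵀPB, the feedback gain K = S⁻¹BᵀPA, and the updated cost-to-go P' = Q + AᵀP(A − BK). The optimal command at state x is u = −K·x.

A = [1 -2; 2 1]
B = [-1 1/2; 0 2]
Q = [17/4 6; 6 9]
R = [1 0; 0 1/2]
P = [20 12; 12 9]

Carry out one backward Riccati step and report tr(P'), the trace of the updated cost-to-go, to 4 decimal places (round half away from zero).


BᵀP = [-20.0000 -12.0000; 34.0000 24.0000]
S = R + BᵀPB = [1 0; 0 1/2] + [20.0000 -34.0000; -34.0000 65.0000] = [21.0000 -34.0000; -34.0000 65.5000]
BᵀPA = [-44.0000 28.0000; 82.0000 -44.0000]
K = S⁻¹·BᵀPA = [-0.4282 1.5399; 1.0296 0.1276]
A−BK = [0.0569 -0.5239; -0.0592 0.7449]
AᵀP(A−BK) = [0.7289 -0.7062; -0.7062 3.4966]
P' = Q + AᵀP(A−BK) = [4.9789 5.2938; 5.2938 12.4966]
tr(P') = 17.4755

17.4755


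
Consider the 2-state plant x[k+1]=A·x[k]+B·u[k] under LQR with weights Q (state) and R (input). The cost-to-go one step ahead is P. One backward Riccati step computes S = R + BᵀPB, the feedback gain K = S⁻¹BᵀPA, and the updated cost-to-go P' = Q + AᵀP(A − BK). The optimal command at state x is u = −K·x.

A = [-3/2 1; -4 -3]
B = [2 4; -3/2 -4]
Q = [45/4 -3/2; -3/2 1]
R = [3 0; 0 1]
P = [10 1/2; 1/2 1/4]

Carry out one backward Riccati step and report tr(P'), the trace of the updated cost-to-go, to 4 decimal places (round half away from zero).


BᵀP = [19.2500 0.6250; 38.0000 1.0000]
S = R + BᵀPB = [3 0; 0 1] + [37.5625 74.5000; 74.5000 148.0000] = [40.5625 74.5000; 74.5000 149.0000]
BᵀPA = [-31.3750 17.3750; -61.0000 35.0000]
K = S⁻¹·BᵀPA = [-0.2642 -0.0377; -0.2773 0.2538]
A−BK = [0.1376 0.0604; -5.5055 -2.0415]
AᵀP(A−BK) = [7.2957 2.5458; 2.5458 1.0238]
P' = Q + AᵀP(A−BK) = [18.5457 1.0458; 1.0458 2.0238]
tr(P') = 20.5695

20.5695


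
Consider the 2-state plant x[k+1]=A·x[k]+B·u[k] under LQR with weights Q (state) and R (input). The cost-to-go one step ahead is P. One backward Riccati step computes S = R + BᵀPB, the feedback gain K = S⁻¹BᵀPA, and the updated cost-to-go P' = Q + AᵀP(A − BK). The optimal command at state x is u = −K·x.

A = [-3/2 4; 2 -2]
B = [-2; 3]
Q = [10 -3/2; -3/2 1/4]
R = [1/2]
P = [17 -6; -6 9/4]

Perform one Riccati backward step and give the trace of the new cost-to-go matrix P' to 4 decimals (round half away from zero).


12.5809

BᵀP = [-52.0000 18.7500]
S = R + BᵀPB = [1/2] + [160.2500] = [160.7500]
BᵀPA = [115.5000 -245.5000]
K = S⁻¹·BᵀPA = [0.7185 -1.5272]
A−BK = [-0.0630 0.9456; -0.1555 2.5816]
AᵀP(A−BK) = [0.2624 -0.6065; -0.6065 2.0684]
P' = Q + AᵀP(A−BK) = [10.2624 -2.1065; -2.1065 2.3184]
tr(P') = 12.5809


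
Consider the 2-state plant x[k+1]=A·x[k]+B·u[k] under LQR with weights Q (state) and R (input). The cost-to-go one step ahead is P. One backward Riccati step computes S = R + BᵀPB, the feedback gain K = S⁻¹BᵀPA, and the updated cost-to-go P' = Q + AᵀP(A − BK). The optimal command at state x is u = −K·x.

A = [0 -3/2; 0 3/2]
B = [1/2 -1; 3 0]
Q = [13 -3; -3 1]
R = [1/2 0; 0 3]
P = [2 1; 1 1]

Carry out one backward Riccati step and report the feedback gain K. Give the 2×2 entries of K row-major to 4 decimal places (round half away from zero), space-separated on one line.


BᵀP = [4.0000 3.5000; -2.0000 -1.0000]
S = R + BᵀPB = [1/2 0; 0 3] + [12.5000 -4.0000; -4.0000 2.0000] = [13.0000 -4.0000; -4.0000 5.0000]
BᵀPA = [0.0000 -0.7500; 0.0000 1.5000]
K = S⁻¹·BᵀPA = [0.0000 0.0459; 0.0000 0.3367]
A−BK = [0.0000 -1.1862; 0.0000 1.3622]
AᵀP(A−BK) = [0.0000 0.0000; 0.0000 1.7793]
P' = Q + AᵀP(A−BK) = [13.0000 -3.0000; -3.0000 2.7793]
tr(P') = 15.7793

0.0000 0.0459 0.0000 0.3367


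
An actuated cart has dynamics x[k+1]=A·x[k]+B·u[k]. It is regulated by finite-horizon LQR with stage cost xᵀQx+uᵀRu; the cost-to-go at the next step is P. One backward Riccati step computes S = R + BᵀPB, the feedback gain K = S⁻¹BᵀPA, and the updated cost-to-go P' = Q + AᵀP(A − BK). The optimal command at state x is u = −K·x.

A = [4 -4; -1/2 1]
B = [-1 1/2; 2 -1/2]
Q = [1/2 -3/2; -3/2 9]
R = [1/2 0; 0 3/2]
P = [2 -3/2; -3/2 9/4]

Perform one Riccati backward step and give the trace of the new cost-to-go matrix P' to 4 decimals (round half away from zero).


BᵀP = [-5.0000 6.0000; 1.7500 -1.8750]
S = R + BᵀPB = [1/2 0; 0 3/2] + [17.0000 -5.5000; -5.5000 1.8125] = [17.5000 -5.5000; -5.5000 3.3125]
BᵀPA = [-23.0000 26.0000; 7.9375 -8.8750]
K = S⁻¹·BᵀPA = [-1.1736 1.3461; 0.4476 -0.4442]
A−BK = [2.6026 -2.4318; 2.0710 -1.9143]
AᵀP(A−BK) = [8.0166 -7.6387; -7.6387 7.3089]
P' = Q + AᵀP(A−BK) = [8.5166 -9.1387; -9.1387 16.3089]
tr(P') = 24.8255

24.8255


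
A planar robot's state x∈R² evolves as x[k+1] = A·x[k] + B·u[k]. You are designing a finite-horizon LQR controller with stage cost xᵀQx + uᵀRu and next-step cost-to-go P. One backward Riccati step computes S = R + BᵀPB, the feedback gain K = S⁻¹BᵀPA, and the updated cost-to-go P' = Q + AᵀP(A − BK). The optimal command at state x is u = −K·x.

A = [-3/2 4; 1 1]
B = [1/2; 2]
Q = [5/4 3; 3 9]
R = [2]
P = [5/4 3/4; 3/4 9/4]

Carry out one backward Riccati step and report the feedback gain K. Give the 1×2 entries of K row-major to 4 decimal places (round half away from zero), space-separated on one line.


0.1317 1.0439

BᵀP = [2.1250 4.8750]
S = R + BᵀPB = [2] + [10.8125] = [12.8125]
BᵀPA = [1.6875 13.3750]
K = S⁻¹·BᵀPA = [0.1317 1.0439]
A−BK = [-1.5659 3.4780; 0.7366 -1.0878]
AᵀP(A−BK) = [2.5902 -5.1366; -5.1366 14.2878]
P' = Q + AᵀP(A−BK) = [3.8402 -2.1366; -2.1366 23.2878]
tr(P') = 27.1280


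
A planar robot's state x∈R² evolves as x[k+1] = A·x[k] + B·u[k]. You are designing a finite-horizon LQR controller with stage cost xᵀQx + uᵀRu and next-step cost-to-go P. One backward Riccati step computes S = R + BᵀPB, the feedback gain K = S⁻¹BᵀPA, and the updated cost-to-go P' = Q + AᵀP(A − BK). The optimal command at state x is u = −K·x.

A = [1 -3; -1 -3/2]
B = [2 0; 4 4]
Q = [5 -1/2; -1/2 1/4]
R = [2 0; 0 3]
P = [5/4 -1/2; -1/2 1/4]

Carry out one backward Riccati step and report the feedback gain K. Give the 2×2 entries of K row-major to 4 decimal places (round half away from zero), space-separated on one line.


0.1667 -0.5000 -0.4286 0.6429

BᵀP = [0.5000 0.0000; -2.0000 1.0000]
S = R + BᵀPB = [2 0; 0 3] + [1.0000 0.0000; 0.0000 4.0000] = [3.0000 0.0000; 0.0000 7.0000]
BᵀPA = [0.5000 -1.5000; -3.0000 4.5000]
K = S⁻¹·BᵀPA = [0.1667 -0.5000; -0.4286 0.6429]
A−BK = [0.6667 -2.0000; 0.0476 -2.0714]
AᵀP(A−BK) = [1.1310 -1.9464; -1.9464 3.6696]
P' = Q + AᵀP(A−BK) = [6.1310 -2.4464; -2.4464 3.9196]
tr(P') = 10.0506


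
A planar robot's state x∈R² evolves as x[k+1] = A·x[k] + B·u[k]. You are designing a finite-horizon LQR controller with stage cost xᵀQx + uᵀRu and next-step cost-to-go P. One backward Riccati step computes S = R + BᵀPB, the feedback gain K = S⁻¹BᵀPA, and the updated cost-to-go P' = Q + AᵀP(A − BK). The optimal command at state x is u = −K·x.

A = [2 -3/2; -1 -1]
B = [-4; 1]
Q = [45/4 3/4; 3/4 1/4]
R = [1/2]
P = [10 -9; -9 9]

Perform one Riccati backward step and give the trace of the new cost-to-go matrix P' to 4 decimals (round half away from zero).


BᵀP = [-49.0000 45.0000]
S = R + BᵀPB = [1/2] + [241.0000] = [241.5000]
BᵀPA = [-143.0000 28.5000]
K = S⁻¹·BᵀPA = [-0.5921 0.1180]
A−BK = [-0.3685 -1.0280; -0.4079 -1.1180]
AᵀP(A−BK) = [0.3251 0.3758; 0.3758 1.1366]
P' = Q + AᵀP(A−BK) = [11.5751 1.1258; 1.1258 1.3866]
tr(P') = 12.9617

12.9617


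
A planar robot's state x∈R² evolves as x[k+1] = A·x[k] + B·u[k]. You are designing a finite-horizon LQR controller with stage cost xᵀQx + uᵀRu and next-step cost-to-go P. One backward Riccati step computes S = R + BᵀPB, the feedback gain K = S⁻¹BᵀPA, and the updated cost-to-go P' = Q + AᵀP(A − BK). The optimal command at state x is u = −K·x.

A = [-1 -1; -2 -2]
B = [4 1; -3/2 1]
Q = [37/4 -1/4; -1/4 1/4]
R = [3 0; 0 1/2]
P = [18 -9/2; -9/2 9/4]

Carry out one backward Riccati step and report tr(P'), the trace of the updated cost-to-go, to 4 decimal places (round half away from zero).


11.9059

BᵀP = [78.7500 -21.3750; 13.5000 -2.2500]
S = R + BᵀPB = [3 0; 0 1/2] + [347.0625 57.3750; 57.3750 11.2500] = [350.0625 57.3750; 57.3750 11.7500]
BᵀPA = [-36.0000 -36.0000; -9.0000 -9.0000]
K = S⁻¹·BᵀPA = [0.1137 0.1137; -1.3211 -1.3211]
A−BK = [-0.1337 -0.1337; -0.5084 -0.5084]
AᵀP(A−BK) = [1.2029 1.2029; 1.2029 1.2029]
P' = Q + AᵀP(A−BK) = [10.4529 0.9529; 0.9529 1.4529]
tr(P') = 11.9059


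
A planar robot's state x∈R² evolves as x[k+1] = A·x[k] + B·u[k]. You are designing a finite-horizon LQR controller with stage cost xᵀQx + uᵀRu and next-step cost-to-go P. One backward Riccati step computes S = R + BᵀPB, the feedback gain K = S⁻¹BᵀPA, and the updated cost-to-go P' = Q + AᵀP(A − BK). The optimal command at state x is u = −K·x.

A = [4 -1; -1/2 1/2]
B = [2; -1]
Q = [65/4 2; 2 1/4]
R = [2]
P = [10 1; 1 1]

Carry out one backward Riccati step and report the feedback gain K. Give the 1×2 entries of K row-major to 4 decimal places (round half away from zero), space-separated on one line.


BᵀP = [19.0000 1.0000]
S = R + BᵀPB = [2] + [37.0000] = [39.0000]
BᵀPA = [75.5000 -18.5000]
K = S⁻¹·BᵀPA = [1.9359 -0.4744]
A−BK = [0.1282 -0.0513; 1.4359 0.0256]
AᵀP(A−BK) = [10.0897 -1.9359; -1.9359 0.4744]
P' = Q + AᵀP(A−BK) = [26.3397 0.0641; 0.0641 0.7244]
tr(P') = 27.0641

1.9359 -0.4744


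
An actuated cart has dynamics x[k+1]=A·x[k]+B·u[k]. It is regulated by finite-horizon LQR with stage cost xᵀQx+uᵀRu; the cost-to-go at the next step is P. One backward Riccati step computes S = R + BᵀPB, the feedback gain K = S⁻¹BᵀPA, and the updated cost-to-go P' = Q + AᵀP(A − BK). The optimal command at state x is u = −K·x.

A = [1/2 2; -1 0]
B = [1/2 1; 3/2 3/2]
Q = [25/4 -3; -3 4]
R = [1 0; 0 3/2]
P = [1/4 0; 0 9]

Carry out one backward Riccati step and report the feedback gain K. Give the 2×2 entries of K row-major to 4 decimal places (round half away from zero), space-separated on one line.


-0.4301 -0.0872 -0.2097 0.1035

BᵀP = [0.1250 13.5000; 0.2500 13.5000]
S = R + BᵀPB = [1 0; 0 3/2] + [20.3125 20.3750; 20.3750 20.5000] = [21.3125 20.3750; 20.3750 22.0000]
BᵀPA = [-13.4375 0.2500; -13.3750 0.5000]
K = S⁻¹·BᵀPA = [-0.4301 -0.0872; -0.2097 0.1035]
A−BK = [0.9247 1.9401; -0.0404 -0.0244]
AᵀP(A−BK) = [0.4794 0.4623; 0.4623 0.9700]
P' = Q + AᵀP(A−BK) = [6.7294 -2.5377; -2.5377 4.9700]
tr(P') = 11.6994


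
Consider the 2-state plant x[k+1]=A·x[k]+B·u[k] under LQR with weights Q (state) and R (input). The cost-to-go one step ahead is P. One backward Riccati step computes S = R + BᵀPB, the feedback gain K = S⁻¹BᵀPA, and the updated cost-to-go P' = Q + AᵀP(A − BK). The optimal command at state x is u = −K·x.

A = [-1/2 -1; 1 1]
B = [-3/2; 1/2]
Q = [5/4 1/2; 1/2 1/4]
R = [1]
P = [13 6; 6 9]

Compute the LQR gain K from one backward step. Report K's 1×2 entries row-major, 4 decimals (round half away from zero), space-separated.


0.1596 0.5106

BᵀP = [-16.5000 -4.5000]
S = R + BᵀPB = [1] + [22.5000] = [23.5000]
BᵀPA = [3.7500 12.0000]
K = S⁻¹·BᵀPA = [0.1596 0.5106]
A−BK = [-0.2606 -0.2340; 0.9202 0.7447]
AᵀP(A−BK) = [5.6516 4.5851; 4.5851 3.8723]
P' = Q + AᵀP(A−BK) = [6.9016 5.0851; 5.0851 4.1223]
tr(P') = 11.0239


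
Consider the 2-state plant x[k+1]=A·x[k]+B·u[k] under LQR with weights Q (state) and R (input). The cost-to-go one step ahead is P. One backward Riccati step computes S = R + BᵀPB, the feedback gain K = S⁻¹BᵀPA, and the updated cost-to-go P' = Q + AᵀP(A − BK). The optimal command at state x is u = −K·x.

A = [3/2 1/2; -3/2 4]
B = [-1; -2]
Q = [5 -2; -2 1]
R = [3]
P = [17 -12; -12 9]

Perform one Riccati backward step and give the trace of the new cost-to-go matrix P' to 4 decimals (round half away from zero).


BᵀP = [7.0000 -6.0000]
S = R + BᵀPB = [3] + [5.0000] = [8.0000]
BᵀPA = [19.5000 -20.5000]
K = S⁻¹·BᵀPA = [2.4375 -2.5625]
A−BK = [3.9375 -2.0625; 3.3750 -1.1250]
AᵀP(A−BK) = [64.9688 -54.2813; -54.2813 47.7188]
P' = Q + AᵀP(A−BK) = [69.9688 -56.2813; -56.2813 48.7188]
tr(P') = 118.6875

118.6875


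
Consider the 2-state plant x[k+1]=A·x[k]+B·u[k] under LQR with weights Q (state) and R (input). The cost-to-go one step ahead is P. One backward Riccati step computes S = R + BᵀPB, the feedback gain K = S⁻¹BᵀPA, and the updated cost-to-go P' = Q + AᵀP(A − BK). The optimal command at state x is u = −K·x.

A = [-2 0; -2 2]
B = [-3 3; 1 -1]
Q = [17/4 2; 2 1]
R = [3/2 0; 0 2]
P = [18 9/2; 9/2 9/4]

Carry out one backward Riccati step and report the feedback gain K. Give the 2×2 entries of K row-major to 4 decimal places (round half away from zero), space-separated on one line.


BᵀP = [-49.5000 -11.2500; 49.5000 11.2500]
S = R + BᵀPB = [3/2 0; 0 2] + [137.2500 -137.2500; -137.2500 137.2500] = [138.7500 -137.2500; -137.2500 139.2500]
BᵀPA = [121.5000 -22.5000; -121.5000 22.5000]
K = S⁻¹·BᵀPA = [0.5027 -0.0931; -0.3770 0.0698]
A−BK = [0.6393 -0.4888; -2.8798 2.1629]
AᵀP(A−BK) = [10.1102 -7.2056; -7.2056 5.3344]
P' = Q + AᵀP(A−BK) = [14.3602 -5.2056; -5.2056 6.3344]
tr(P') = 20.6945

0.5027 -0.0931 -0.3770 0.0698


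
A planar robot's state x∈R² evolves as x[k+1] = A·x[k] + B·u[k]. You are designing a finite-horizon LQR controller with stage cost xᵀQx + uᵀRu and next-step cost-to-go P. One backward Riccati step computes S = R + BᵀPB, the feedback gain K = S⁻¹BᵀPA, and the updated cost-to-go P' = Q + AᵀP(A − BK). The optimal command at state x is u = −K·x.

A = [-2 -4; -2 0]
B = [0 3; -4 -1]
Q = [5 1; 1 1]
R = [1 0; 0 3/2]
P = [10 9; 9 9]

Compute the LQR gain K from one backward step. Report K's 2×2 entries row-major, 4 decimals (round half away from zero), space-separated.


0.6930 0.4158 -0.6044 -1.1627

BᵀP = [-36.0000 -36.0000; 21.0000 18.0000]
S = R + BᵀPB = [1 0; 0 3/2] + [144.0000 -72.0000; -72.0000 45.0000] = [145.0000 -72.0000; -72.0000 46.5000]
BᵀPA = [144.0000 144.0000; -78.0000 -84.0000]
K = S⁻¹·BᵀPA = [0.6930 0.4158; -0.6044 -1.1627]
A−BK = [-0.1867 -0.5120; 0.1675 0.5005]
AᵀP(A−BK) = [1.0664 1.4398; 1.4398 2.4639]
P' = Q + AᵀP(A−BK) = [6.0664 2.4398; 2.4398 3.4639]
tr(P') = 9.5303


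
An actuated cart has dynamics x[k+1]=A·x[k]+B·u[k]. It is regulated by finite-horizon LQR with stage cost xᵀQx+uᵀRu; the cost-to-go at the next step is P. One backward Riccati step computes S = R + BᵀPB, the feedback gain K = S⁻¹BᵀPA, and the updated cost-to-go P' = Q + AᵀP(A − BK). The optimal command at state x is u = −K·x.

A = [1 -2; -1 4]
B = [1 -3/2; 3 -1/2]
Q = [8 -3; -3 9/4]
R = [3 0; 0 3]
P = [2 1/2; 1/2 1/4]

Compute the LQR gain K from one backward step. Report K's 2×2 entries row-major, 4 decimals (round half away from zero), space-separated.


BᵀP = [3.5000 1.2500; -3.2500 -0.8750]
S = R + BᵀPB = [3 0; 0 3] + [7.2500 -5.8750; -5.8750 5.3125] = [10.2500 -5.8750; -5.8750 8.3125]
BᵀPA = [2.2500 -2.0000; -2.3750 3.0000]
K = S⁻¹·BᵀPA = [0.0937 0.0197; -0.2195 0.3748]
A−BK = [0.5771 -1.4575; -1.3909 4.1282]
AᵀP(A−BK) = [0.5179 -1.1541; -1.1541 2.9149]
P' = Q + AᵀP(A−BK) = [8.5179 -4.1541; -4.1541 5.1649]
tr(P') = 13.6828

0.0937 0.0197 -0.2195 0.3748


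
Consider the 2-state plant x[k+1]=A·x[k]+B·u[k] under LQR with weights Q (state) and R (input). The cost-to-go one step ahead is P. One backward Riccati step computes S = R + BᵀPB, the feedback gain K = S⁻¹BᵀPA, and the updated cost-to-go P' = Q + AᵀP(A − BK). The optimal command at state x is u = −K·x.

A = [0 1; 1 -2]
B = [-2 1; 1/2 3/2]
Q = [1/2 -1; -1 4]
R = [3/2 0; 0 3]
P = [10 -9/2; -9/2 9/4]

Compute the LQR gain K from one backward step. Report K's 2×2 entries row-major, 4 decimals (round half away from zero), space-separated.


0.2089 -0.8469 0.0768 -0.1055

BᵀP = [-22.2500 10.1250; 3.2500 -1.1250]
S = R + BᵀPB = [3/2 0; 0 3] + [49.5625 -7.0625; -7.0625 1.5625] = [51.0625 -7.0625; -7.0625 4.5625]
BᵀPA = [10.1250 -42.5000; -1.1250 5.5000]
K = S⁻¹·BᵀPA = [0.2089 -0.8469; 0.0768 -0.1055]
A−BK = [0.3410 -0.5883; 0.7803 -1.4183]
AᵀP(A−BK) = [0.2212 -0.5438; -0.5438 1.5868]
P' = Q + AᵀP(A−BK) = [0.7212 -1.5438; -1.5438 5.5868]
tr(P') = 6.3080


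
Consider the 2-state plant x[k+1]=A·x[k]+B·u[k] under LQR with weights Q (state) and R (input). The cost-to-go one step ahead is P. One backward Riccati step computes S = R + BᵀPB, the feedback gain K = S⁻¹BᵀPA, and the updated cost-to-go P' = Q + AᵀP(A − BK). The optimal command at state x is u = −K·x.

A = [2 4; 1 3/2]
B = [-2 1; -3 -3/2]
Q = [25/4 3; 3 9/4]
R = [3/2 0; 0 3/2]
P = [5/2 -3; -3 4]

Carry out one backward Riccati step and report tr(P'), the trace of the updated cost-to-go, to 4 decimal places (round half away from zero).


11.9241

BᵀP = [4.0000 -6.0000; 7.0000 -9.0000]
S = R + BᵀPB = [3/2 0; 0 3/2] + [10.0000 13.0000; 13.0000 20.5000] = [11.5000 13.0000; 13.0000 22.0000]
BᵀPA = [2.0000 7.0000; 5.0000 14.5000]
K = S⁻¹·BᵀPA = [-0.2500 -0.4107; 0.3750 0.9018]
A−BK = [1.1250 2.2768; 0.8125 1.6205]
AᵀP(A−BK) = [0.6250 1.3125; 1.3125 2.7991]
P' = Q + AᵀP(A−BK) = [6.8750 4.3125; 4.3125 5.0491]
tr(P') = 11.9241


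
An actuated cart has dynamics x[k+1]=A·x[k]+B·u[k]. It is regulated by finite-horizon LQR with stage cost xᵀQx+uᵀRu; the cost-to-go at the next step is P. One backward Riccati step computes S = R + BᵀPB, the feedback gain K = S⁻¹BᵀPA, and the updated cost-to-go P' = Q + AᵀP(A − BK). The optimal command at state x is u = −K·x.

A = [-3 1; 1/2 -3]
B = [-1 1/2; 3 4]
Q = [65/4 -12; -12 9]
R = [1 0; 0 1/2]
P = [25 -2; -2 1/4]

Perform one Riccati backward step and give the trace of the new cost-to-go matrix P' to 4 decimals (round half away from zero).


32.1292

BᵀP = [-31.0000 2.7500; 4.5000 0.0000]
S = R + BᵀPB = [1 0; 0 1/2] + [39.2500 -4.5000; -4.5000 2.2500] = [40.2500 -4.5000; -4.5000 2.7500]
BᵀPA = [94.3750 -39.2500; -13.5000 4.5000]
K = S⁻¹·BᵀPA = [2.1980 -0.9696; -1.3124 0.0498]
A−BK = [-0.1458 0.0055; -0.8445 -0.2903]
AᵀP(A−BK) = [5.9096 -2.1980; -2.1980 0.9696]
P' = Q + AᵀP(A−BK) = [22.1596 -14.1980; -14.1980 9.9696]
tr(P') = 32.1292


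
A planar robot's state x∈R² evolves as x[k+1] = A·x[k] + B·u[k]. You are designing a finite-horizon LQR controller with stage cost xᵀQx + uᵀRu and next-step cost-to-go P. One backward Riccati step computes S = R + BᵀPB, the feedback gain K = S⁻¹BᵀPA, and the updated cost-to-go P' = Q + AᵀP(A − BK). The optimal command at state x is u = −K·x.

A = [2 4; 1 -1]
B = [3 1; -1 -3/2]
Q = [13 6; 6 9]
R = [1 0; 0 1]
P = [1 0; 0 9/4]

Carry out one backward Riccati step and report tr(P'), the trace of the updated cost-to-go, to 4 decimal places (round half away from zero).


BᵀP = [3.0000 -2.2500; 1.0000 -3.3750]
S = R + BᵀPB = [1 0; 0 1] + [11.2500 6.3750; 6.3750 6.0625] = [12.2500 6.3750; 6.3750 7.0625]
BᵀPA = [3.7500 14.2500; -1.3750 7.3750]
K = S⁻¹·BᵀPA = [0.7684 1.1689; -0.8883 -0.0109]
A−BK = [0.5831 0.5041; 0.4360 0.1526]
AᵀP(A−BK) = [2.1471 1.3515; 1.3515 1.6730]
P' = Q + AᵀP(A−BK) = [15.1471 7.3515; 7.3515 10.6730]
tr(P') = 25.8202

25.8202


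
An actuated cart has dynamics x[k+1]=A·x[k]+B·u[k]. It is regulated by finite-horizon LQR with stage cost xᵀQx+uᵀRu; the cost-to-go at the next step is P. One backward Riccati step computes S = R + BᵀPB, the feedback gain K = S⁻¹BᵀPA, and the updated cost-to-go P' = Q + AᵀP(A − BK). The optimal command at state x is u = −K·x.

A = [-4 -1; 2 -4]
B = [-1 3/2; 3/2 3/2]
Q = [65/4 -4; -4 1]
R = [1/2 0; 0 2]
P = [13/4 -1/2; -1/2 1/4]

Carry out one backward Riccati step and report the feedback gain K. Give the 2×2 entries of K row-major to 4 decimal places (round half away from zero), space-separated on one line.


BᵀP = [-4.0000 0.8750; 4.1250 -0.3750]
S = R + BᵀPB = [1/2 0; 0 2] + [5.3125 -4.6875; -4.6875 5.6250] = [5.8125 -4.6875; -4.6875 7.6250]
BᵀPA = [17.7500 0.5000; -17.2500 -2.6250]
K = S⁻¹·BᵀPA = [2.4380 -0.3800; -0.7635 -0.5779]
A−BK = [-0.4167 -0.5132; -0.5118 -2.5632]
AᵀP(A−BK) = [4.5544 0.7768; 0.7768 1.9231]
P' = Q + AᵀP(A−BK) = [20.8044 -3.2232; -3.2232 2.9231]
tr(P') = 23.7275

2.4380 -0.3800 -0.7635 -0.5779
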